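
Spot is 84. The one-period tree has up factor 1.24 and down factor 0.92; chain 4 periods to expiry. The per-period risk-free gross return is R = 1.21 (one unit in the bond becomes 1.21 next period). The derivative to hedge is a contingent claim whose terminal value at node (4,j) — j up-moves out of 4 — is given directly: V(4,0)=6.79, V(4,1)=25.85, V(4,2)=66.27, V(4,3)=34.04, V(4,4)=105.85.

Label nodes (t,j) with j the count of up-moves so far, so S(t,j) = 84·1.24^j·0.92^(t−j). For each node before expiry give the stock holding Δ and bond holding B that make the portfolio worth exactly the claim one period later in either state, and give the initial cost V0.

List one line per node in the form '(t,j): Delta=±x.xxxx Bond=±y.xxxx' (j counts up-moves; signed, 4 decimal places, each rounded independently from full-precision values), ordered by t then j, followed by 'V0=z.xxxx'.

Under the risk-neutral measure, an up-move has probability p* = (R−d)/(u−d) = 0.9062 and values discount at R = 1.21.
Payoff layer (t=4): V(4,0)=6.7900, V(4,1)=25.8500, V(4,2)=66.2700, V(4,3)=34.0400, V(4,4)=105.8500
(3,0): S=65.4098. Δ = (V_up−V_dn)/(S_up−S_dn) = (25.8500−6.7900)/(81.1081−60.1770) = 0.9106. V = [p*·25.8500 + (1−p*)·6.7900]/1.21 = 19.8869. B = V − Δ·S = -39.6756.
(3,1): S=88.1610. Δ = (V_up−V_dn)/(S_up−S_dn) = (66.2700−25.8500)/(109.3197−81.1081) = 1.4327. V = [p*·66.2700 + (1−p*)·25.8500]/1.21 = 51.6369. B = V − Δ·S = -74.6756.
(3,2): S=118.8257. Δ = (V_up−V_dn)/(S_up−S_dn) = (34.0400−66.2700)/(147.3439−109.3197) = -0.8476. V = [p*·34.0400 + (1−p*)·66.2700]/1.21 = 30.6294. B = V − Δ·S = 131.3481.
(3,3): S=160.1564. Δ = (V_up−V_dn)/(S_up−S_dn) = (105.8500−34.0400)/(198.5940−147.3439) = 1.4012. V = [p*·105.8500 + (1−p*)·34.0400]/1.21 = 81.9155. B = V − Δ·S = -142.4907.
(2,0): S=71.0976. Δ = (V_up−V_dn)/(S_up−S_dn) = (51.6369−19.8869)/(88.1610−65.4098) = 1.3955. V = [p*·51.6369 + (1−p*)·19.8869]/1.21 = 40.2151. B = V − Δ·S = -59.0036.
(2,1): S=95.8272. Δ = (V_up−V_dn)/(S_up−S_dn) = (30.6294−51.6369)/(118.8257−88.1610) = -0.6851. V = [p*·30.6294 + (1−p*)·51.6369]/1.21 = 26.9412. B = V − Δ·S = 92.5896.
(2,2): S=129.1584. Δ = (V_up−V_dn)/(S_up−S_dn) = (81.9155−30.6294)/(160.1564−118.8257) = 1.2409. V = [p*·81.9155 + (1−p*)·30.6294]/1.21 = 63.7252. B = V − Δ·S = -96.5441.
(1,0): S=77.2800. Δ = (V_up−V_dn)/(S_up−S_dn) = (26.9412−40.2151)/(95.8272−71.0976) = -0.5368. V = [p*·26.9412 + (1−p*)·40.2151]/1.21 = 23.2939. B = V − Δ·S = 64.7750.
(1,1): S=104.1600. Δ = (V_up−V_dn)/(S_up−S_dn) = (63.7252−26.9412)/(129.1584−95.8272) = 1.1036. V = [p*·63.7252 + (1−p*)·26.9412]/1.21 = 49.8154. B = V − Δ·S = -65.1345.
(0,0): S=84.0000. Δ = (V_up−V_dn)/(S_up−S_dn) = (49.8154−23.2939)/(104.1600−77.2800) = 0.9867. V = [p*·49.8154 + (1−p*)·23.2939]/1.21 = 39.1149. B = V − Δ·S = -43.7649.
The time-0 hedge costs 39.1149, which is the no-arbitrage price.

(0,0): Delta=0.9867 Bond=-43.7649
(1,0): Delta=-0.5368 Bond=64.7750
(1,1): Delta=1.1036 Bond=-65.1345
(2,0): Delta=1.3955 Bond=-59.0036
(2,1): Delta=-0.6851 Bond=92.5896
(2,2): Delta=1.2409 Bond=-96.5441
(3,0): Delta=0.9106 Bond=-39.6756
(3,1): Delta=1.4327 Bond=-74.6756
(3,2): Delta=-0.8476 Bond=131.3481
(3,3): Delta=1.4012 Bond=-142.4907
V0=39.1149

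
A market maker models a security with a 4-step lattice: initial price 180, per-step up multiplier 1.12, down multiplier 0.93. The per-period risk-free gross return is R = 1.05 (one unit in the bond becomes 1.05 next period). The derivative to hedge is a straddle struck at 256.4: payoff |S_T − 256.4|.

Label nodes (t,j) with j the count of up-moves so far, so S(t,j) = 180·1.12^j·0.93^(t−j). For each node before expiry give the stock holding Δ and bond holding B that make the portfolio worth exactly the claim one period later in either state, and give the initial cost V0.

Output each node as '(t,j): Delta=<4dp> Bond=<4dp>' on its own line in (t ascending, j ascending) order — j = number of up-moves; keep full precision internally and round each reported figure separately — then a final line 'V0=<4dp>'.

Under the risk-neutral measure, an up-move has probability p* = (R−d)/(u−d) = 0.6316 and values discount at R = 1.05.
Terminal payoffs: V(4,0)=121.7506, V(4,1)=94.2416, V(4,2)=61.1125, V(4,3)=21.2151, V(4,4)=26.8335
(3,0): S=144.7843. Δ = (V_up−V_dn)/(S_up−S_dn) = (94.2416−121.7506)/(162.1584−134.6494) = -1.0000. V = [p*·94.2416 + (1−p*)·121.7506]/1.05 = 99.4062. B = V − Δ·S = 244.1905.
(3,1): S=174.3638. Δ = (V_up−V_dn)/(S_up−S_dn) = (61.1125−94.2416)/(195.2875−162.1584) = -1.0000. V = [p*·61.1125 + (1−p*)·94.2416]/1.05 = 69.8266. B = V − Δ·S = 244.1905.
(3,2): S=209.9866. Δ = (V_up−V_dn)/(S_up−S_dn) = (21.2151−61.1125)/(235.1849−195.2875) = -1.0000. V = [p*·21.2151 + (1−p*)·61.1125]/1.05 = 34.2039. B = V − Δ·S = 244.1905.
(3,3): S=252.8870. Δ = (V_up−V_dn)/(S_up−S_dn) = (26.8335−21.2151)/(283.2335−235.1849) = 0.1169. V = [p*·26.8335 + (1−p*)·21.2151]/1.05 = 23.5843. B = V − Δ·S = -5.9864.
(2,0): S=155.6820. Δ = (V_up−V_dn)/(S_up−S_dn) = (69.8266−99.4062)/(174.3638−144.7843) = -1.0000. V = [p*·69.8266 + (1−p*)·99.4062]/1.05 = 76.8804. B = V − Δ·S = 232.5624.
(2,1): S=187.4880. Δ = (V_up−V_dn)/(S_up−S_dn) = (34.2039−69.8266)/(209.9866−174.3638) = -1.0000. V = [p*·34.2039 + (1−p*)·69.8266]/1.05 = 45.0744. B = V − Δ·S = 232.5624.
(2,2): S=225.7920. Δ = (V_up−V_dn)/(S_up−S_dn) = (23.5843−34.2039)/(252.8870−209.9866) = -0.2475. V = [p*·23.5843 + (1−p*)·34.2039]/1.05 = 26.1874. B = V − Δ·S = 82.0800.
(1,0): S=167.4000. Δ = (V_up−V_dn)/(S_up−S_dn) = (45.0744−76.8804)/(187.4880−155.6820) = -1.0000. V = [p*·45.0744 + (1−p*)·76.8804]/1.05 = 54.0880. B = V − Δ·S = 221.4880.
(1,1): S=201.6000. Δ = (V_up−V_dn)/(S_up−S_dn) = (26.1874−45.0744)/(225.7920−187.4880) = -0.4931. V = [p*·26.1874 + (1−p*)·45.0744]/1.05 = 31.5674. B = V − Δ·S = 130.9723.
(0,0): S=180.0000. Δ = (V_up−V_dn)/(S_up−S_dn) = (31.5674−54.0880)/(201.6000−167.4000) = -0.6585. V = [p*·31.5674 + (1−p*)·54.0880]/1.05 = 37.9661. B = V − Δ·S = 156.4954.
Each (Δ,B) replicates both successor values, so the strategy is self-financing and V0 is arbitrage-free.

(0,0): Delta=-0.6585 Bond=156.4954
(1,0): Delta=-1.0000 Bond=221.4880
(1,1): Delta=-0.4931 Bond=130.9723
(2,0): Delta=-1.0000 Bond=232.5624
(2,1): Delta=-1.0000 Bond=232.5624
(2,2): Delta=-0.2475 Bond=82.0800
(3,0): Delta=-1.0000 Bond=244.1905
(3,1): Delta=-1.0000 Bond=244.1905
(3,2): Delta=-1.0000 Bond=244.1905
(3,3): Delta=0.1169 Bond=-5.9864
V0=37.9661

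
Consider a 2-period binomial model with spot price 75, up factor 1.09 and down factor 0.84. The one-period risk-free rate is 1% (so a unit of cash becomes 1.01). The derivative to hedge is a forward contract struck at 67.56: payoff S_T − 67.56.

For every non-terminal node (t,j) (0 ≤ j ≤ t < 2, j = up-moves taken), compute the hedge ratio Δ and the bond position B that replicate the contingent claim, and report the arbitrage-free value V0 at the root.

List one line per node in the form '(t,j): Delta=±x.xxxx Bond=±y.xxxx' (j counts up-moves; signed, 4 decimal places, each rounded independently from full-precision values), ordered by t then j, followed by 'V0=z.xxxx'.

(0,0): Delta=1.0000 Bond=-66.2288
(1,0): Delta=1.0000 Bond=-66.8911
(1,1): Delta=1.0000 Bond=-66.8911
V0=8.7712

Since d<R<u, set p* = (R−d)/(u−d) = 0.6800; price each node as the discounted p*-expectation of its children.
Terminal payoffs: V(2,0)=-14.6400, V(2,1)=1.1100, V(2,2)=21.5475
Node (1,0) S=63.0000: V=(p*·1.1100+(1−p*)·-14.6400)/1.01=-3.8911; Δ=(1.1100−-14.6400)/(68.6700−52.9200)=1.0000; B=V−Δ·S=-66.8911
Node (1,1) S=81.7500: V=(p*·21.5475+(1−p*)·1.1100)/1.01=14.8589; Δ=(21.5475−1.1100)/(89.1075−68.6700)=1.0000; B=V−Δ·S=-66.8911
Node (0,0) S=75.0000: V=(p*·14.8589+(1−p*)·-3.8911)/1.01=8.7712; Δ=(14.8589−-3.8911)/(81.7500−63.0000)=1.0000; B=V−Δ·S=-66.2288
The time-0 hedge costs 8.7712, which is the no-arbitrage price.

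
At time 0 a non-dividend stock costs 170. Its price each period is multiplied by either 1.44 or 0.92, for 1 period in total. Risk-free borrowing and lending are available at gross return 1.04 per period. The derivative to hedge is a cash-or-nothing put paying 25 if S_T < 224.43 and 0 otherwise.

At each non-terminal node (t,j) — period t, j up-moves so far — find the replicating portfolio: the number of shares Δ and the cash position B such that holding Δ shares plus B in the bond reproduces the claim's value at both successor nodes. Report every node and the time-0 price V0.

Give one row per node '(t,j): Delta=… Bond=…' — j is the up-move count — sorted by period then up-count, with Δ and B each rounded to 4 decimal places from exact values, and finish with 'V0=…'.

(0,0): Delta=-0.2828 Bond=66.5680
V0=18.4911

No-arbitrage ⇒ martingale measure with p* = (R−d)/(u−d) = 0.2308.
Terminal payoffs: V(1,0)=25.0000, V(1,1)=0.0000
(0,0): S=170.0000. Δ = (V_up−V_dn)/(S_up−S_dn) = (0.0000−25.0000)/(244.8000−156.4000) = -0.2828. V = [p*·0.0000 + (1−p*)·25.0000]/1.04 = 18.4911. B = V − Δ·S = 66.5680.
Check: Δ(0,0)·S0 + B(0,0) = 18.4911 = V0.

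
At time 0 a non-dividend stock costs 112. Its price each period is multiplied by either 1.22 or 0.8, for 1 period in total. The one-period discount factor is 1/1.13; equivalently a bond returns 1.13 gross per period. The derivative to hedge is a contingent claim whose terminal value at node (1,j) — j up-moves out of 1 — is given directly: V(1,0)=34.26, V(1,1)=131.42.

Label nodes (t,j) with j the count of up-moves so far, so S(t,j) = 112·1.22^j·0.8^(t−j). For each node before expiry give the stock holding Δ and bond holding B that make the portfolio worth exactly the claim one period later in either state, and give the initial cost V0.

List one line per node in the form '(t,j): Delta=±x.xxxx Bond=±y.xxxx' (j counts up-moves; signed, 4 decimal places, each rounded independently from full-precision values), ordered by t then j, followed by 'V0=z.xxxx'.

(0,0): Delta=2.0655 Bond=-133.4572
V0=97.8761

The replicating-portfolio and risk-neutral prices coincide; use p* = (1.13−0.8)/(1.22−0.8) = 0.7857 for the latter.
At expiry t=1: V(1,0)=34.2600, V(1,1)=131.4200
(0,0): S=112.0000. Δ = (V_up−V_dn)/(S_up−S_dn) = (131.4200−34.2600)/(136.6400−89.6000) = 2.0655. V = [p*·131.4200 + (1−p*)·34.2600]/1.13 = 97.8761. B = V − Δ·S = -133.4572.
The time-0 hedge costs 97.8761, which is the no-arbitrage price.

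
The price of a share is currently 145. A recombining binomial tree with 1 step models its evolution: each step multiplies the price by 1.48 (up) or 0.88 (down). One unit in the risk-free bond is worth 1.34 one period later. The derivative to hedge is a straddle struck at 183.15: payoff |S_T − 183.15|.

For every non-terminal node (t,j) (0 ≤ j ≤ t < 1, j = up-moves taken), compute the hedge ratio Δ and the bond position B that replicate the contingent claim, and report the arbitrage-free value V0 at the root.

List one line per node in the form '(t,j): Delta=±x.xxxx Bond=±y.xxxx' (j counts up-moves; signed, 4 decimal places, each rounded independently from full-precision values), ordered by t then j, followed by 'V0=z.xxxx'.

(0,0): Delta=-0.2770 Bond=67.8333
V0=27.6667

Since d<R<u, set p* = (R−d)/(u−d) = 0.7667; price each node as the discounted p*-expectation of its children.
Terminal values V(1,·): V(1,0)=55.5500, V(1,1)=31.4500
(0,0): S=145.0000. Δ = (V_up−V_dn)/(S_up−S_dn) = (31.4500−55.5500)/(214.6000−127.6000) = -0.2770. V = [p*·31.4500 + (1−p*)·55.5500]/1.34 = 27.6667. B = V − Δ·S = 67.8333.
Self-financing check: at every node Δ·S+B equals the discounted successor values.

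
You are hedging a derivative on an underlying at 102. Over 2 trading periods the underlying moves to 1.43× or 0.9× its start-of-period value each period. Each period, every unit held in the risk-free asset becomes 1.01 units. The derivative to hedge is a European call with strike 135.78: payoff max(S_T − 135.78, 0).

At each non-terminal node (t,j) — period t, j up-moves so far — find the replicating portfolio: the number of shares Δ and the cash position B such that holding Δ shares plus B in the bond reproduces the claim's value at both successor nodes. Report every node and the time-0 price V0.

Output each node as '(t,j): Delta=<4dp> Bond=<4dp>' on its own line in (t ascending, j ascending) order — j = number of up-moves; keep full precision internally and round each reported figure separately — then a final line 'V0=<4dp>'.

(0,0): Delta=0.2767 Bond=-25.1519
(1,0): Delta=0.0000 Bond=0.0000
(1,1): Delta=0.9417 Bond=-122.3983
V0=3.0741

No-arbitrage ⇒ martingale measure with p* = (R−d)/(u−d) = 0.2075.
Payoff layer (t=2): V(2,0)=0.0000, V(2,1)=0.0000, V(2,2)=72.7998
Node (1,0) S=91.8000: V=(p*·0.0000+(1−p*)·0.0000)/1.01=0.0000; Δ=(0.0000−0.0000)/(131.2740−82.6200)=0.0000; B=V−Δ·S=0.0000
Node (1,1) S=145.8600: V=(p*·72.7998+(1−p*)·0.0000)/1.01=14.9598; Δ=(72.7998−0.0000)/(208.5798−131.2740)=0.9417; B=V−Δ·S=-122.3983
Node (0,0) S=102.0000: V=(p*·14.9598+(1−p*)·0.0000)/1.01=3.0741; Δ=(14.9598−0.0000)/(145.8600−91.8000)=0.2767; B=V−Δ·S=-25.1519
Check: Δ(0,0)·S0 + B(0,0) = 3.0741 = V0.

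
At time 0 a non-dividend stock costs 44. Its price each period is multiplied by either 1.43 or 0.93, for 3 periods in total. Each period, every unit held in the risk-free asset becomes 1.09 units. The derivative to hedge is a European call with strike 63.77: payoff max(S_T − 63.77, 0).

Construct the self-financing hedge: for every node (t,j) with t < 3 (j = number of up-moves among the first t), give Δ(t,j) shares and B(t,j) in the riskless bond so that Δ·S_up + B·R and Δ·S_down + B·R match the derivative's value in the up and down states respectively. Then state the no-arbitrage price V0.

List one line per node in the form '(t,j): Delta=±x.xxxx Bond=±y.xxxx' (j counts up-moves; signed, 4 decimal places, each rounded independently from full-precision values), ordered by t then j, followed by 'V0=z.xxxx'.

No-arbitrage ⇒ martingale measure with p* = (R−d)/(u−d) = 0.3200.
Terminal values V(3,·): V(3,0)=0.0000, V(3,1)=0.0000, V(3,2)=19.9073, V(3,3)=64.8951
Node (2,0) S=38.0556: V=(p*·0.0000+(1−p*)·0.0000)/1.09=0.0000; Δ=(0.0000−0.0000)/(54.4195−35.3917)=0.0000; B=V−Δ·S=0.0000
Node (2,1) S=58.5156: V=(p*·19.9073+(1−p*)·0.0000)/1.09=5.8443; Δ=(19.9073−0.0000)/(83.6773−54.4195)=0.6804; B=V−Δ·S=-33.9703
Node (2,2) S=89.9756: V=(p*·64.8951+(1−p*)·19.9073)/1.09=31.4710; Δ=(64.8951−19.9073)/(128.6651−83.6773)=1.0000; B=V−Δ·S=-58.5046
Node (1,0) S=40.9200: V=(p*·5.8443+(1−p*)·0.0000)/1.09=1.7158; Δ=(5.8443−0.0000)/(58.5156−38.0556)=0.2856; B=V−Δ·S=-9.9729
Node (1,1) S=62.9200: V=(p*·31.4710+(1−p*)·5.8443)/1.09=12.8852; Δ=(31.4710−5.8443)/(89.9756−58.5156)=0.8146; B=V−Δ·S=-38.3681
Node (0,0) S=44.0000: V=(p*·12.8852+(1−p*)·1.7158)/1.09=4.8532; Δ=(12.8852−1.7158)/(62.9200−40.9200)=0.5077; B=V−Δ·S=-17.4857
The time-0 hedge costs 4.8532, which is the no-arbitrage price.

(0,0): Delta=0.5077 Bond=-17.4857
(1,0): Delta=0.2856 Bond=-9.9729
(1,1): Delta=0.8146 Bond=-38.3681
(2,0): Delta=0.0000 Bond=0.0000
(2,1): Delta=0.6804 Bond=-33.9703
(2,2): Delta=1.0000 Bond=-58.5046
V0=4.8532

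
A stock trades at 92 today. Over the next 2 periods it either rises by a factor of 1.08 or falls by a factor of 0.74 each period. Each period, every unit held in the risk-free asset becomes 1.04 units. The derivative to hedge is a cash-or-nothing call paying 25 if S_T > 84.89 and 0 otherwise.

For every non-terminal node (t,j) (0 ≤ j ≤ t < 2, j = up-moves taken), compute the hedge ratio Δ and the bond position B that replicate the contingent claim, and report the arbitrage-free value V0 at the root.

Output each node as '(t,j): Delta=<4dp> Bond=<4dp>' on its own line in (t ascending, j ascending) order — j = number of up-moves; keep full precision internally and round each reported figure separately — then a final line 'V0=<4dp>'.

Risk-neutral probability p* = (R−d)/(u−d) = (1.04−0.74)/(1.08−0.74) = 0.8824.
Terminal values V(2,·): V(2,0)=0.0000, V(2,1)=0.0000, V(2,2)=25.0000
Node (1,0) S=68.0800: V=(p*·0.0000+(1−p*)·0.0000)/1.04=0.0000; Δ=(0.0000−0.0000)/(73.5264−50.3792)=0.0000; B=V−Δ·S=0.0000
Node (1,1) S=99.3600: V=(p*·25.0000+(1−p*)·0.0000)/1.04=21.2104; Δ=(25.0000−0.0000)/(107.3088−73.5264)=0.7400; B=V−Δ·S=-52.3190
Node (0,0) S=92.0000: V=(p*·21.2104+(1−p*)·0.0000)/1.04=17.9953; Δ=(21.2104−0.0000)/(99.3600−68.0800)=0.6781; B=V−Δ·S=-44.3883
The time-0 hedge costs 17.9953, which is the no-arbitrage price.

(0,0): Delta=0.6781 Bond=-44.3883
(1,0): Delta=0.0000 Bond=0.0000
(1,1): Delta=0.7400 Bond=-52.3190
V0=17.9953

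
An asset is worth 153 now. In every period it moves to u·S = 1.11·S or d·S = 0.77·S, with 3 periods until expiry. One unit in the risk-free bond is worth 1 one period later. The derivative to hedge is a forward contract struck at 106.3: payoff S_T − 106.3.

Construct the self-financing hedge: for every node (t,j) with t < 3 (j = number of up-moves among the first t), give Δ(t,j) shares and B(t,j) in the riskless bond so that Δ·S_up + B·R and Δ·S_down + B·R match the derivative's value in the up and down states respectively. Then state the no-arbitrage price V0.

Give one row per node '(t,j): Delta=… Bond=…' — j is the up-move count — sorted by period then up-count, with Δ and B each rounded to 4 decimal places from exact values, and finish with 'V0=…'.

Since d<R<u, set p* = (R−d)/(u−d) = 0.6765; price each node as the discounted p*-expectation of its children.
Payoff layer (t=3): V(3,0)=-36.4505, V(3,1)=-5.6078, V(3,2)=38.8537, V(3,3)=102.9475
(2,0): S=90.7137. Δ = (V_up−V_dn)/(S_up−S_dn) = (-5.6078−-36.4505)/(100.6922−69.8495) = 1.0000. V = [p*·-5.6078 + (1−p*)·-36.4505]/1 = -15.5863. B = V − Δ·S = -106.3000.
(2,1): S=130.7691. Δ = (V_up−V_dn)/(S_up−S_dn) = (38.8537−-5.6078)/(145.1537−100.6922) = 1.0000. V = [p*·38.8537 + (1−p*)·-5.6078]/1 = 24.4691. B = V − Δ·S = -106.3000.
(2,2): S=188.5113. Δ = (V_up−V_dn)/(S_up−S_dn) = (102.9475−38.8537)/(209.2475−145.1537) = 1.0000. V = [p*·102.9475 + (1−p*)·38.8537]/1 = 82.2113. B = V − Δ·S = -106.3000.
(1,0): S=117.8100. Δ = (V_up−V_dn)/(S_up−S_dn) = (24.4691−-15.5863)/(130.7691−90.7137) = 1.0000. V = [p*·24.4691 + (1−p*)·-15.5863]/1 = 11.5100. B = V − Δ·S = -106.3000.
(1,1): S=169.8300. Δ = (V_up−V_dn)/(S_up−S_dn) = (82.2113−24.4691)/(188.5113−130.7691) = 1.0000. V = [p*·82.2113 + (1−p*)·24.4691]/1 = 63.5300. B = V − Δ·S = -106.3000.
(0,0): S=153.0000. Δ = (V_up−V_dn)/(S_up−S_dn) = (63.5300−11.5100)/(169.8300−117.8100) = 1.0000. V = [p*·63.5300 + (1−p*)·11.5100]/1 = 46.7000. B = V − Δ·S = -106.3000.
The time-0 hedge costs 46.7000, which is the no-arbitrage price.

(0,0): Delta=1.0000 Bond=-106.3000
(1,0): Delta=1.0000 Bond=-106.3000
(1,1): Delta=1.0000 Bond=-106.3000
(2,0): Delta=1.0000 Bond=-106.3000
(2,1): Delta=1.0000 Bond=-106.3000
(2,2): Delta=1.0000 Bond=-106.3000
V0=46.7000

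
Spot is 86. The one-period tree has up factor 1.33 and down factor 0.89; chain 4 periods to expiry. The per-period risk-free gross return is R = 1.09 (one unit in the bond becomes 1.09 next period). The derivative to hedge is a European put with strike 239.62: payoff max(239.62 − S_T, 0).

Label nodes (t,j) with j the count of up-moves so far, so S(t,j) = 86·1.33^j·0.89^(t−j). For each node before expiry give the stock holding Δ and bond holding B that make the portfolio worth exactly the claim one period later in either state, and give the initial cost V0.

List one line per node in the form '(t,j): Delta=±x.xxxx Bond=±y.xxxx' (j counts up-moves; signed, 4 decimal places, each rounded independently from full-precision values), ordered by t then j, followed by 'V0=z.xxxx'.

Since d<R<u, set p* = (R−d)/(u−d) = 0.4545; price each node as the discounted p*-expectation of its children.
At expiry t=4: V(4,0)=185.6617, V(4,1)=158.9856, V(4,2)=119.1215, V(4,3)=59.5492, V(4,4)=0.0000
(3,0): S=60.6273. Δ = (V_up−V_dn)/(S_up−S_dn) = (158.9856−185.6617)/(80.6344−53.9583) = -1.0000. V = [p*·158.9856 + (1−p*)·185.6617]/1.09 = 159.2075. B = V − Δ·S = 219.8349.
(3,1): S=90.6004. Δ = (V_up−V_dn)/(S_up−S_dn) = (119.1215−158.9856)/(120.4985−80.6344) = -1.0000. V = [p*·119.1215 + (1−p*)·158.9856]/1.09 = 129.2345. B = V − Δ·S = 219.8349.
(3,2): S=135.3916. Δ = (V_up−V_dn)/(S_up−S_dn) = (59.5492−119.1215)/(180.0708−120.4985) = -1.0000. V = [p*·59.5492 + (1−p*)·119.1215]/1.09 = 84.4433. B = V − Δ·S = 219.8349.
(3,3): S=202.3268. Δ = (V_up−V_dn)/(S_up−S_dn) = (0.0000−59.5492)/(269.0946−180.0708) = -0.6689. V = [p*·0.0000 + (1−p*)·59.5492]/1.09 = 29.7994. B = V − Δ·S = 165.1384.
(2,0): S=68.1206. Δ = (V_up−V_dn)/(S_up−S_dn) = (129.2345−159.2075)/(90.6004−60.6273) = -1.0000. V = [p*·129.2345 + (1−p*)·159.2075]/1.09 = 133.5628. B = V − Δ·S = 201.6834.
(2,1): S=101.7982. Δ = (V_up−V_dn)/(S_up−S_dn) = (84.4433−129.2345)/(135.3916−90.6004) = -1.0000. V = [p*·84.4433 + (1−p*)·129.2345]/1.09 = 99.8852. B = V − Δ·S = 201.6834.
(2,2): S=152.1254. Δ = (V_up−V_dn)/(S_up−S_dn) = (29.7994−84.4433)/(202.3268−135.3916) = -0.8164. V = [p*·29.7994 + (1−p*)·84.4433]/1.09 = 54.6836. B = V − Δ·S = 178.8742.
(1,0): S=76.5400. Δ = (V_up−V_dn)/(S_up−S_dn) = (99.8852−133.5628)/(101.7982−68.1206) = -1.0000. V = [p*·99.8852 + (1−p*)·133.5628]/1.09 = 108.4906. B = V − Δ·S = 185.0306.
(1,1): S=114.3800. Δ = (V_up−V_dn)/(S_up−S_dn) = (54.6836−99.8852)/(152.1254−101.7982) = -0.8982. V = [p*·54.6836 + (1−p*)·99.8852]/1.09 = 72.7881. B = V − Δ·S = 175.5188.
(0,0): S=86.0000. Δ = (V_up−V_dn)/(S_up−S_dn) = (72.7881−108.4906)/(114.3800−76.5400) = -0.9435. V = [p*·72.7881 + (1−p*)·108.4906]/1.09 = 84.6442. B = V − Δ·S = 165.7863.
Each (Δ,B) replicates both successor values, so the strategy is self-financing and V0 is arbitrage-free.

(0,0): Delta=-0.9435 Bond=165.7863
(1,0): Delta=-1.0000 Bond=185.0306
(1,1): Delta=-0.8982 Bond=175.5188
(2,0): Delta=-1.0000 Bond=201.6834
(2,1): Delta=-1.0000 Bond=201.6834
(2,2): Delta=-0.8164 Bond=178.8742
(3,0): Delta=-1.0000 Bond=219.8349
(3,1): Delta=-1.0000 Bond=219.8349
(3,2): Delta=-1.0000 Bond=219.8349
(3,3): Delta=-0.6689 Bond=165.1384
V0=84.6442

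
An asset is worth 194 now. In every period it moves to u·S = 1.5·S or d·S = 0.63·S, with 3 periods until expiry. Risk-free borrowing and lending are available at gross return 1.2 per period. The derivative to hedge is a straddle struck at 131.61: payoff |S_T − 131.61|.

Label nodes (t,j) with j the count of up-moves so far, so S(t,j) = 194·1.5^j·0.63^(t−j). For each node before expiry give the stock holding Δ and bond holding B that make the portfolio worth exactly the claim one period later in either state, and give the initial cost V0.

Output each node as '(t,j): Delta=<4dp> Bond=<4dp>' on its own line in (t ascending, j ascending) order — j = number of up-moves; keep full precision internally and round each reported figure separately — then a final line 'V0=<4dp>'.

(0,0): Delta=0.8745 Bond=-43.5229
(1,0): Delta=0.4725 Bond=-3.0860
(1,1): Delta=0.9634 Bond=-78.0915
(2,0): Delta=-1.0000 Bond=109.6750
(2,1): Delta=0.7980 Bond=-63.3759
(2,2): Delta=1.0000 Bond=-109.6750
V0=126.1388

Since d<R<u, set p* = (R−d)/(u−d) = 0.6552; price each node as the discounted p*-expectation of its children.
Terminal payoffs: V(3,0)=83.1009, V(3,1)=16.1121, V(3,2)=143.3850, V(3,3)=523.1400
Node (2,0) S=76.9986: V=(p*·16.1121+(1−p*)·83.1009)/1.2=32.6764; Δ=(16.1121−83.1009)/(115.4979−48.5091)=-1.0000; B=V−Δ·S=109.6750
Node (2,1) S=183.3300: V=(p*·143.3850+(1−p*)·16.1121)/1.2=82.9148; Δ=(143.3850−16.1121)/(274.9950−115.4979)=0.7980; B=V−Δ·S=-63.3759
Node (2,2) S=436.5000: V=(p*·523.1400+(1−p*)·143.3850)/1.2=326.8250; Δ=(523.1400−143.3850)/(654.7500−274.9950)=1.0000; B=V−Δ·S=-109.6750
Node (1,0) S=122.2200: V=(p*·82.9148+(1−p*)·32.6764)/1.2=54.6594; Δ=(82.9148−32.6764)/(183.3300−76.9986)=0.4725; B=V−Δ·S=-3.0860
Node (1,1) S=291.0000: V=(p*·326.8250+(1−p*)·82.9148)/1.2=202.2650; Δ=(326.8250−82.9148)/(436.5000−183.3300)=0.9634; B=V−Δ·S=-78.0915
Node (0,0) S=194.0000: V=(p*·202.2650+(1−p*)·54.6594)/1.2=126.1388; Δ=(202.2650−54.6594)/(291.0000−122.2200)=0.8745; B=V−Δ·S=-43.5229
Check: Δ(0,0)·S0 + B(0,0) = 126.1388 = V0.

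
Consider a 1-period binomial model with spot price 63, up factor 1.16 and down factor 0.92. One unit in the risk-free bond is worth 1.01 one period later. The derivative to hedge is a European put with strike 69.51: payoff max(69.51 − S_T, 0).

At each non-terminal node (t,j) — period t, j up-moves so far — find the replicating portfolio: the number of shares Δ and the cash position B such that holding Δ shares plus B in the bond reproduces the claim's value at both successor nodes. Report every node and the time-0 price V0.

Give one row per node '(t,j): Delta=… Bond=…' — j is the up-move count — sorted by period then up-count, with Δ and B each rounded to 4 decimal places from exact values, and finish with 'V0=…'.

(0,0): Delta=-0.7639 Bond=55.2723
V0=7.1473

No-arbitrage ⇒ martingale measure with p* = (R−d)/(u−d) = 0.3750.
At expiry t=1: V(1,0)=11.5500, V(1,1)=0.0000
Node (0,0) S=63.0000: V=(p*·0.0000+(1−p*)·11.5500)/1.01=7.1473; Δ=(0.0000−11.5500)/(73.0800−57.9600)=-0.7639; B=V−Δ·S=55.2723
Each (Δ,B) replicates both successor values, so the strategy is self-financing and V0 is arbitrage-free.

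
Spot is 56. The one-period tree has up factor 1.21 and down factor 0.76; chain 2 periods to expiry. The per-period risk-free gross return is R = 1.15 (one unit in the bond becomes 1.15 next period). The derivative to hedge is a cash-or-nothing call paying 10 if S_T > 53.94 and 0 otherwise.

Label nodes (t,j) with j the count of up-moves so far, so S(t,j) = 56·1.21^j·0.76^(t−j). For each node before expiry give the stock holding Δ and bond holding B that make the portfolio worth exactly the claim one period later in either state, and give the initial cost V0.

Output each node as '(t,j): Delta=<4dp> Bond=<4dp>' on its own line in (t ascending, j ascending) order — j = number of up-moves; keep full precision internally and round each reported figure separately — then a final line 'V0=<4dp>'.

(0,0): Delta=0.2991 Bond=-11.0677
(1,0): Delta=0.0000 Bond=0.0000
(1,1): Delta=0.3280 Bond=-14.6860
V0=5.6795

Since d<R<u, set p* = (R−d)/(u−d) = 0.8667; price each node as the discounted p*-expectation of its children.
Terminal payoffs: V(2,0)=0.0000, V(2,1)=0.0000, V(2,2)=10.0000
Node (1,0) S=42.5600: V=(p*·0.0000+(1−p*)·0.0000)/1.15=0.0000; Δ=(0.0000−0.0000)/(51.4976−32.3456)=0.0000; B=V−Δ·S=0.0000
Node (1,1) S=67.7600: V=(p*·10.0000+(1−p*)·0.0000)/1.15=7.5362; Δ=(10.0000−0.0000)/(81.9896−51.4976)=0.3280; B=V−Δ·S=-14.6860
Node (0,0) S=56.0000: V=(p*·7.5362+(1−p*)·0.0000)/1.15=5.6795; Δ=(7.5362−0.0000)/(67.7600−42.5600)=0.2991; B=V−Δ·S=-11.0677
The time-0 hedge costs 5.6795, which is the no-arbitrage price.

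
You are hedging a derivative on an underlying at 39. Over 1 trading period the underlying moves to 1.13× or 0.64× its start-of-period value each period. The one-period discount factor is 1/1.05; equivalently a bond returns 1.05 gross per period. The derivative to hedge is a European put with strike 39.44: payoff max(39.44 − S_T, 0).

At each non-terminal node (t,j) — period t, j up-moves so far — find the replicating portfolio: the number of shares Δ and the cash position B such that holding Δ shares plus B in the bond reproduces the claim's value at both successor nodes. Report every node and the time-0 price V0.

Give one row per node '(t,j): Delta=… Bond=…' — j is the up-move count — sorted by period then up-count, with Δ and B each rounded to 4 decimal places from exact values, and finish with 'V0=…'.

(0,0): Delta=-0.7577 Bond=31.8025
V0=2.2515

Since d<R<u, set p* = (R−d)/(u−d) = 0.8367; price each node as the discounted p*-expectation of its children.
Payoff layer (t=1): V(1,0)=14.4800, V(1,1)=0.0000
(0,0): S=39.0000. Δ = (V_up−V_dn)/(S_up−S_dn) = (0.0000−14.4800)/(44.0700−24.9600) = -0.7577. V = [p*·0.0000 + (1−p*)·14.4800]/1.05 = 2.2515. B = V − Δ·S = 31.8025.
Each (Δ,B) replicates both successor values, so the strategy is self-financing and V0 is arbitrage-free.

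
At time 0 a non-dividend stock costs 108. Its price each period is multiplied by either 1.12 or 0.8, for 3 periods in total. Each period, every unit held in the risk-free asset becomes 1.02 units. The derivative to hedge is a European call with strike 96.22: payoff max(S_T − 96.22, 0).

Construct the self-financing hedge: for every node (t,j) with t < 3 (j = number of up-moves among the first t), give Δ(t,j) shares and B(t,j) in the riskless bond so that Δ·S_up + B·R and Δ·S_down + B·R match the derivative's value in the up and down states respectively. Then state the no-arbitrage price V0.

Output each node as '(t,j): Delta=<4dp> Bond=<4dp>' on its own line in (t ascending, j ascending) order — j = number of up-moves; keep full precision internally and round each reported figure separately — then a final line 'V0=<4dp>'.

Since d<R<u, set p* = (R−d)/(u−d) = 0.6875; price each node as the discounted p*-expectation of its children.
Terminal payoffs: V(3,0)=0.0000, V(3,1)=0.0000, V(3,2)=12.1602, V(3,3)=55.5122
Node (2,0) S=69.1200: V=(p*·0.0000+(1−p*)·0.0000)/1.02=0.0000; Δ=(0.0000−0.0000)/(77.4144−55.2960)=0.0000; B=V−Δ·S=0.0000
Node (2,1) S=96.7680: V=(p*·12.1602+(1−p*)·0.0000)/1.02=8.1962; Δ=(12.1602−0.0000)/(108.3802−77.4144)=0.3927; B=V−Δ·S=-29.8043
Node (2,2) S=135.4752: V=(p*·55.5122+(1−p*)·12.1602)/1.02=41.1419; Δ=(55.5122−12.1602)/(151.7322−108.3802)=1.0000; B=V−Δ·S=-94.3333
Node (1,0) S=86.4000: V=(p*·8.1962+(1−p*)·0.0000)/1.02=5.5244; Δ=(8.1962−0.0000)/(96.7680−69.1200)=0.2964; B=V−Δ·S=-20.0887
Node (1,1) S=120.9600: V=(p*·41.1419+(1−p*)·8.1962)/1.02=30.2415; Δ=(41.1419−8.1962)/(135.4752−96.7680)=0.8512; B=V−Δ·S=-72.7137
Node (0,0) S=108.0000: V=(p*·30.2415+(1−p*)·5.5244)/1.02=22.0759; Δ=(30.2415−5.5244)/(120.9600−86.4000)=0.7152; B=V−Δ·S=-55.1651
The time-0 hedge costs 22.0759, which is the no-arbitrage price.

(0,0): Delta=0.7152 Bond=-55.1651
(1,0): Delta=0.2964 Bond=-20.0887
(1,1): Delta=0.8512 Bond=-72.7137
(2,0): Delta=0.0000 Bond=0.0000
(2,1): Delta=0.3927 Bond=-29.8043
(2,2): Delta=1.0000 Bond=-94.3333
V0=22.0759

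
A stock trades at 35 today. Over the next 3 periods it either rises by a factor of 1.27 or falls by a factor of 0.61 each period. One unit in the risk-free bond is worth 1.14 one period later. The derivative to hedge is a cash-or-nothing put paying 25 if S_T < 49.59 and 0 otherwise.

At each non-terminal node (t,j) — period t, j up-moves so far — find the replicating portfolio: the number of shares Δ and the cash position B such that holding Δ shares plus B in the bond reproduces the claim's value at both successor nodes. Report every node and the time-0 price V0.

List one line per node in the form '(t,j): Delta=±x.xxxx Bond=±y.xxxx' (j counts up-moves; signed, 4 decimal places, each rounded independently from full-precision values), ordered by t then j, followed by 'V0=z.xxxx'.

Since d<R<u, set p* = (R−d)/(u−d) = 0.8030; price each node as the discounted p*-expectation of its children.
At expiry t=3: V(3,0)=25.0000, V(3,1)=25.0000, V(3,2)=25.0000, V(3,3)=0.0000
Node (2,0) S=13.0235: V=(p*·25.0000+(1−p*)·25.0000)/1.14=21.9298; Δ=(25.0000−25.0000)/(16.5398−7.9443)=0.0000; B=V−Δ·S=21.9298
Node (2,1) S=27.1145: V=(p*·25.0000+(1−p*)·25.0000)/1.14=21.9298; Δ=(25.0000−25.0000)/(34.4354−16.5398)=0.0000; B=V−Δ·S=21.9298
Node (2,2) S=56.4515: V=(p*·0.0000+(1−p*)·25.0000)/1.14=4.3195; Δ=(0.0000−25.0000)/(71.6934−34.4354)=-0.6710; B=V−Δ·S=42.1983
Node (1,0) S=21.3500: V=(p*·21.9298+(1−p*)·21.9298)/1.14=19.2367; Δ=(21.9298−21.9298)/(27.1145−13.0235)=0.0000; B=V−Δ·S=19.2367
Node (1,1) S=44.4500: V=(p*·4.3195+(1−p*)·21.9298)/1.14=6.8318; Δ=(4.3195−21.9298)/(56.4515−27.1145)=-0.6003; B=V−Δ·S=33.5141
Node (0,0) S=35.0000: V=(p*·6.8318+(1−p*)·19.2367)/1.14=8.1361; Δ=(6.8318−19.2367)/(44.4500−21.3500)=-0.5370; B=V−Δ·S=26.9314
Root portfolio cost Δ·35+B reproduces V0=8.1361.

(0,0): Delta=-0.5370 Bond=26.9314
(1,0): Delta=0.0000 Bond=19.2367
(1,1): Delta=-0.6003 Bond=33.5141
(2,0): Delta=0.0000 Bond=21.9298
(2,1): Delta=0.0000 Bond=21.9298
(2,2): Delta=-0.6710 Bond=42.1983
V0=8.1361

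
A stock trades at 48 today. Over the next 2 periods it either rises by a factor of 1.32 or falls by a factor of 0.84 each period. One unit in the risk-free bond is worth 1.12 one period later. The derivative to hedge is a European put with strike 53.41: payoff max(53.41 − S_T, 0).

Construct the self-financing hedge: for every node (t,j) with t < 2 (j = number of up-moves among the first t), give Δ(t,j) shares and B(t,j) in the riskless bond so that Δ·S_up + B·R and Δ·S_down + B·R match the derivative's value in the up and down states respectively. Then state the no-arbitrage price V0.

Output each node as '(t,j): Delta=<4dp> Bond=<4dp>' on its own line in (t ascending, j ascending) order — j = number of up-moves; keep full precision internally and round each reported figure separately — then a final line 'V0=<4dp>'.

The replicating-portfolio and risk-neutral prices coincide; use p* = (1.12−0.84)/(1.32−0.84) = 0.5833 for the latter.
At expiry t=2: V(2,0)=19.5412, V(2,1)=0.1876, V(2,2)=0.0000
Node (1,0) S=40.3200: V=(p*·0.1876+(1−p*)·19.5412)/1.12=7.3675; Δ=(0.1876−19.5412)/(53.2224−33.8688)=-1.0000; B=V−Δ·S=47.6875
Node (1,1) S=63.3600: V=(p*·0.0000+(1−p*)·0.1876)/1.12=0.0698; Δ=(0.0000−0.1876)/(83.6352−53.2224)=-0.0062; B=V−Δ·S=0.4606
Node (0,0) S=48.0000: V=(p*·0.0698+(1−p*)·7.3675)/1.12=2.7772; Δ=(0.0698−7.3675)/(63.3600−40.3200)=-0.3167; B=V−Δ·S=17.9808
Check: Δ(0,0)·S0 + B(0,0) = 2.7772 = V0.

(0,0): Delta=-0.3167 Bond=17.9808
(1,0): Delta=-1.0000 Bond=47.6875
(1,1): Delta=-0.0062 Bond=0.4606
V0=2.7772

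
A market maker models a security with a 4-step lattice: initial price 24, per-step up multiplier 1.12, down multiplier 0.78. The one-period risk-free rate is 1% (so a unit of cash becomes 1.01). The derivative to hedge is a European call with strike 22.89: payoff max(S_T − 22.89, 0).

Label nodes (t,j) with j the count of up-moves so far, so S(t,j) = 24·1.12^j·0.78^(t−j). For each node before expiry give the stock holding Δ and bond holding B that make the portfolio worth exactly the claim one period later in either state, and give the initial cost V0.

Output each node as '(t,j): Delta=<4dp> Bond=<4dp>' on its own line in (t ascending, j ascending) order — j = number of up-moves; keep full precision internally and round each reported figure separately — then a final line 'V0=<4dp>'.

(0,0): Delta=0.6023 Bond=-10.1486
(1,0): Delta=0.2404 Bond=-3.4748
(1,1): Delta=0.7228 Bond=-13.4905
(2,0): Delta=0.0000 Bond=0.0000
(2,1): Delta=0.3204 Bond=-5.1881
(2,2): Delta=0.8569 Bond=-17.6606
(3,0): Delta=0.0000 Bond=0.0000
(3,1): Delta=0.0000 Bond=0.0000
(3,2): Delta=0.4271 Bond=-7.7461
(3,3): Delta=1.0000 Bond=-22.6634
V0=4.3062

Under the risk-neutral measure, an up-move has probability p* = (R−d)/(u−d) = 0.6765 and values discount at R = 1.01.
Terminal payoffs: V(4,0)=0.0000, V(4,1)=0.0000, V(4,2)=0.0000, V(4,3)=3.4103, V(4,4)=14.8745
  t=3,j=0: stock 11.3892 → up 12.7560 (V=0.0000), down 8.8836 (V=0.0000). Price 0.0000; hedge Δ=0.0000, bond B=0.0000.
  t=3,j=1: stock 16.3538 → up 18.3162 (V=0.0000), down 12.7560 (V=0.0000). Price 0.0000; hedge Δ=0.0000, bond B=0.0000.
  t=3,j=2: stock 23.4824 → up 26.3003 (V=3.4103), down 18.3162 (V=0.0000). Price 2.2841; hedge Δ=0.4271, bond B=-7.7461.
  t=3,j=3: stock 33.7183 → up 37.7645 (V=14.8745), down 26.3003 (V=3.4103). Price 11.0549; hedge Δ=1.0000, bond B=-22.6634.
  t=2,j=0: stock 14.6016 → up 16.3538 (V=0.0000), down 11.3892 (V=0.0000). Price 0.0000; hedge Δ=0.0000, bond B=0.0000.
  t=2,j=1: stock 20.9664 → up 23.4824 (V=2.2841), down 16.3538 (V=0.0000). Price 1.5298; hedge Δ=0.3204, bond B=-5.1881.
  t=2,j=2: stock 30.1056 → up 33.7183 (V=11.0549), down 23.4824 (V=2.2841). Price 8.1359; hedge Δ=0.8569, bond B=-17.6606.
  t=1,j=0: stock 18.7200 → up 20.9664 (V=1.5298), down 14.6016 (V=0.0000). Price 1.0246; hedge Δ=0.2404, bond B=-3.4748.
  t=1,j=1: stock 26.8800 → up 30.1056 (V=8.1359), down 20.9664 (V=1.5298). Price 5.9393; hedge Δ=0.7228, bond B=-13.4905.
  t=0,j=0: stock 24.0000 → up 26.8800 (V=5.9393), down 18.7200 (V=1.0246). Price 4.3062; hedge Δ=0.6023, bond B=-10.1486.
Each (Δ,B) replicates both successor values, so the strategy is self-financing and V0 is arbitrage-free.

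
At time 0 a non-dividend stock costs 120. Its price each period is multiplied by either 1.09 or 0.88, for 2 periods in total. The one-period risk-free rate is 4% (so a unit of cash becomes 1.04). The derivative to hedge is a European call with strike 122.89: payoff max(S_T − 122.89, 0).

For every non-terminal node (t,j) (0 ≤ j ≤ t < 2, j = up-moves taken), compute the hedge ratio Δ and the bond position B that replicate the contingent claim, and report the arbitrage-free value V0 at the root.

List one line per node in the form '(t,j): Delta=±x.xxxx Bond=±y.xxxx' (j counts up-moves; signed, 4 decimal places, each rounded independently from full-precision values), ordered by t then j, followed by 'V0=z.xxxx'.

Since d<R<u, set p* = (R−d)/(u−d) = 0.7619; price each node as the discounted p*-expectation of its children.
Payoff layer (t=2): V(2,0)=0.0000, V(2,1)=0.0000, V(2,2)=19.6820
Node (1,0) S=105.6000: V=(p*·0.0000+(1−p*)·0.0000)/1.04=0.0000; Δ=(0.0000−0.0000)/(115.1040−92.9280)=0.0000; B=V−Δ·S=0.0000
Node (1,1) S=130.8000: V=(p*·19.6820+(1−p*)·0.0000)/1.04=14.4190; Δ=(19.6820−0.0000)/(142.5720−115.1040)=0.7165; B=V−Δ·S=-79.3048
Node (0,0) S=120.0000: V=(p*·14.4190+(1−p*)·0.0000)/1.04=10.5634; Δ=(14.4190−0.0000)/(130.8000−105.6000)=0.5722; B=V−Δ·S=-58.0987
Self-financing check: at every node Δ·S+B equals the discounted successor values.

(0,0): Delta=0.5722 Bond=-58.0987
(1,0): Delta=0.0000 Bond=0.0000
(1,1): Delta=0.7165 Bond=-79.3048
V0=10.5634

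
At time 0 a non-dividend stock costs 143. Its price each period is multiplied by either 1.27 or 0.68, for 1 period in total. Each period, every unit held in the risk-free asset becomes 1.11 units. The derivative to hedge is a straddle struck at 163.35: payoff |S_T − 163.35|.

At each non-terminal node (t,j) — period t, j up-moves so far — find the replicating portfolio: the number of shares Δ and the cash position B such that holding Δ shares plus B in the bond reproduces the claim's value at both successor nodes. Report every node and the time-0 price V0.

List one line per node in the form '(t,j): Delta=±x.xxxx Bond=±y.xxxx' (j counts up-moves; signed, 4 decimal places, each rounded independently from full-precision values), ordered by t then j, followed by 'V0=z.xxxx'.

(0,0): Delta=-0.5671 Bond=109.2425
V0=28.1408

No-arbitrage ⇒ martingale measure with p* = (R−d)/(u−d) = 0.7288.
Terminal payoffs: V(1,0)=66.1100, V(1,1)=18.2600
Node (0,0) S=143.0000: V=(p*·18.2600+(1−p*)·66.1100)/1.11=28.1408; Δ=(18.2600−66.1100)/(181.6100−97.2400)=-0.5671; B=V−Δ·S=109.2425
Root portfolio cost Δ·143+B reproduces V0=28.1408.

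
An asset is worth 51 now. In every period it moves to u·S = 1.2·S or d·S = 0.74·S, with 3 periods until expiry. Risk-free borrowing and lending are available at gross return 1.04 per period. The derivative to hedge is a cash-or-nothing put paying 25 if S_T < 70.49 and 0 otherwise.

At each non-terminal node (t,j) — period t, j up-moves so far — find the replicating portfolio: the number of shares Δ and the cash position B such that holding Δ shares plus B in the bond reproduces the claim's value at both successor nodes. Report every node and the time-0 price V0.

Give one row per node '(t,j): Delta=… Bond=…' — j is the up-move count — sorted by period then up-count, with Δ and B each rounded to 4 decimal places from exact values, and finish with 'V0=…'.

(0,0): Delta=-0.4191 Bond=37.4318
(1,0): Delta=0.0000 Bond=23.1139
(1,1): Delta=-0.5569 Bond=47.3638
(2,0): Delta=0.0000 Bond=24.0385
(2,1): Delta=0.0000 Bond=24.0385
(2,2): Delta=-0.7400 Bond=62.7090
V0=16.0599

The replicating-portfolio and risk-neutral prices coincide; use p* = (1.04−0.74)/(1.2−0.74) = 0.6522 for the latter.
Terminal payoffs: V(3,0)=25.0000, V(3,1)=25.0000, V(3,2)=25.0000, V(3,3)=0.0000
  t=2,j=0: stock 27.9276 → up 33.5131 (V=25.0000), down 20.6664 (V=25.0000). Price 24.0385; hedge Δ=0.0000, bond B=24.0385.
  t=2,j=1: stock 45.2880 → up 54.3456 (V=25.0000), down 33.5131 (V=25.0000). Price 24.0385; hedge Δ=0.0000, bond B=24.0385.
  t=2,j=2: stock 73.4400 → up 88.1280 (V=0.0000), down 54.3456 (V=25.0000). Price 8.3612; hedge Δ=-0.7400, bond B=62.7090.
  t=1,j=0: stock 37.7400 → up 45.2880 (V=24.0385), down 27.9276 (V=24.0385). Price 23.1139; hedge Δ=0.0000, bond B=23.1139.
  t=1,j=1: stock 61.2000 → up 73.4400 (V=8.3612), down 45.2880 (V=24.0385). Price 13.2828; hedge Δ=-0.5569, bond B=47.3638.
  t=0,j=0: stock 51.0000 → up 61.2000 (V=13.2828), down 37.7400 (V=23.1139). Price 16.0599; hedge Δ=-0.4191, bond B=37.4318.
Each (Δ,B) replicates both successor values, so the strategy is self-financing and V0 is arbitrage-free.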